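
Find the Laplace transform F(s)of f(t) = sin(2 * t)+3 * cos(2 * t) 3 * s/(s^2+4)+2/(s^2+4)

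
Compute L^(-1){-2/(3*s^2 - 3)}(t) -2*sinh(t)/3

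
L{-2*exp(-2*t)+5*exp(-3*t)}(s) 5/(s+3)-2/(s+2)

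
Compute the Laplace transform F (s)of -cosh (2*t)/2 -s/ (2*s^2 - 8)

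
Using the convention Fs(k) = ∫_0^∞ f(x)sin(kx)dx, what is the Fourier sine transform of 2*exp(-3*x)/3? 2*k/(3*(k^2 + 9))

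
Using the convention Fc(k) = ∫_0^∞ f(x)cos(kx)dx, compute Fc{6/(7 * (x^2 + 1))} 3 * pi * exp(-k)/7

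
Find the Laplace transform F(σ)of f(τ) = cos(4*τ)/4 σ/(4*(σ^2 + 16))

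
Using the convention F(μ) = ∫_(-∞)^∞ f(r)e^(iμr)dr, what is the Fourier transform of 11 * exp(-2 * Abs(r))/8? 11/(2 * (μ^2 + 4))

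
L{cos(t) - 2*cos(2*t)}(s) s/(s^2 + 1) - 2*s/(s^2 + 4)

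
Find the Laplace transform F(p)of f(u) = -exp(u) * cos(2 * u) (1 - p)/((p - 1)^2 + 4)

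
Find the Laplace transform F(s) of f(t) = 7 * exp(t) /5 7/(5 * (s - 1) ) 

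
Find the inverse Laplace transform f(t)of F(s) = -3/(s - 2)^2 -3*t*exp(2*t)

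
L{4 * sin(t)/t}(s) 4 * atan(1/s)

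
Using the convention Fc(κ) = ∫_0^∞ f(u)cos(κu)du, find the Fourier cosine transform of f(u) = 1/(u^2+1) pi*exp(-κ)/2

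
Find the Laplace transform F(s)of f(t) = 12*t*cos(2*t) 12*(s^2 - 4)/(s^2 + 4)^2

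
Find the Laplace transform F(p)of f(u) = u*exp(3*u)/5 1/(5*(p - 3)^2)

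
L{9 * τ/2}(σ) 9/(2 * σ^2)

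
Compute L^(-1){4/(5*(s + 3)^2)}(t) 4*t*exp(-3*t)/5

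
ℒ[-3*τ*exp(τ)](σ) -3/(σ - 1)^2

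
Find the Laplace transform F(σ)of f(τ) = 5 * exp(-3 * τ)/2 5/(2 * (σ + 3))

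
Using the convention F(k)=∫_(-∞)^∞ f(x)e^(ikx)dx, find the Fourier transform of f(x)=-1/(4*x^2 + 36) -pi*exp(-3*Abs(k))/12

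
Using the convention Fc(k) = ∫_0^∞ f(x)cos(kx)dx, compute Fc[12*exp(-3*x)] 36/(k^2 + 9)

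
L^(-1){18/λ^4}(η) 3*η^3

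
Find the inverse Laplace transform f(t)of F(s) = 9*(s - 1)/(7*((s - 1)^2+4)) 9*exp(t)*cos(2*t)/7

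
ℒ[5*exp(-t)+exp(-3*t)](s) 5/(s+1)+1/(s+3)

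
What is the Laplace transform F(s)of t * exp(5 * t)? (s - 5)^(-2)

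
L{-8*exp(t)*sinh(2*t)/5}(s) -16/(5*(s - 1)^2-20)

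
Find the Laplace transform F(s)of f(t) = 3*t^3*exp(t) 18/(s - 1)^4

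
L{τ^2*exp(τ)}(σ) 2/(σ - 1)^3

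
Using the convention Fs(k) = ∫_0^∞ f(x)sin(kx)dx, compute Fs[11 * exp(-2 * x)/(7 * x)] 11 * atan(k/2)/7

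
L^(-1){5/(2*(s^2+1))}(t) 5*sin(t)/2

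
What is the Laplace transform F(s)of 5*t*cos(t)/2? 5*(s^2 - 1)/(2*(s^2 + 1)^2)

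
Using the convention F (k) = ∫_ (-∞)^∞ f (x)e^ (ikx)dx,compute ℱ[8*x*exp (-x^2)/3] 4*I*sqrt (pi)*k*exp (-k^2/4)/3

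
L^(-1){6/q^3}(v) 3 * v^2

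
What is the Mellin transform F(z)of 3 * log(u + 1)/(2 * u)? -3 * pi * csc(pi * z)/(2 * z - 2)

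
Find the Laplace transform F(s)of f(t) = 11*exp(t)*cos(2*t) 11*(s - 1)/((s - 1)^2 + 4)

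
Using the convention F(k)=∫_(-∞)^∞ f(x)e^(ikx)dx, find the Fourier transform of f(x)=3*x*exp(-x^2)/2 3*I*sqrt(pi)*k*exp(-k^2/4)/4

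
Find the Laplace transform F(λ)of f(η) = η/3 1/(3 * λ^2)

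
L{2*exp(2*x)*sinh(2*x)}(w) 4/(w*(w - 4))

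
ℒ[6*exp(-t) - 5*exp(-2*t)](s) 6/(s+1) - 5/(s+2)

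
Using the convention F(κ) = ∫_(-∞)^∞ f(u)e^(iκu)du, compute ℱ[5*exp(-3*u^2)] 5*sqrt(3)*sqrt(pi)*exp(-κ^2/12)/3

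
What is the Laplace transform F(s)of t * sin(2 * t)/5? 4 * s/(5 * (s^2 + 4)^2)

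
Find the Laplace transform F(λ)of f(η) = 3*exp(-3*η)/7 3/(7*(λ + 3))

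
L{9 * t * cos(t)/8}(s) 9 * (s^2 - 1)/(8 * (s^2 + 1)^2)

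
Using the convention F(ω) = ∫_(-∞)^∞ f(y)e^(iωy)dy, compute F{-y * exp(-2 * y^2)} -sqrt(2) * I * sqrt(pi) * ω * exp(-ω^2/8)/8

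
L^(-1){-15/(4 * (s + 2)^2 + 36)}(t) -5 * exp(-2 * t) * sin(3 * t)/4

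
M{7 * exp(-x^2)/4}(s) 7 * gamma(s/2)/8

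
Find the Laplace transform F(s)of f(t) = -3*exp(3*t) -3/(s - 3)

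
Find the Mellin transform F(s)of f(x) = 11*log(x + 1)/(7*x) -11*pi*csc(pi*s)/(7*s - 7)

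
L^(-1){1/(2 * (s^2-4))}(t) sinh(2 * t)/4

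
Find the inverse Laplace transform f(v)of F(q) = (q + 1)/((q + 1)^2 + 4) exp(-v)*cos(2*v)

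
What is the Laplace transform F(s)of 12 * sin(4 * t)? 48/(s^2 + 16)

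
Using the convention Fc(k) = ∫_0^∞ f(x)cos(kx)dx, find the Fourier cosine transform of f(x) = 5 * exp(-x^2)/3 5 * sqrt(pi) * exp(-k^2/4)/6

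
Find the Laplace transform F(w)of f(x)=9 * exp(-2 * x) 9/(w + 2)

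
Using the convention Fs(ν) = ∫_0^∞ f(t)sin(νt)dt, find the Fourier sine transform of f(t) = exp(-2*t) ν/(ν^2 + 4)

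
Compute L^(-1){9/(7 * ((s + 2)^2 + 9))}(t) 3 * exp(-2 * t) * sin(3 * t)/7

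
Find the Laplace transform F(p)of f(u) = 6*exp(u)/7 6/(7*(p - 1))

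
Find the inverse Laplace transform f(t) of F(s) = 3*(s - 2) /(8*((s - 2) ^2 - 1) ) 3*exp(2*t)*cosh(t) /8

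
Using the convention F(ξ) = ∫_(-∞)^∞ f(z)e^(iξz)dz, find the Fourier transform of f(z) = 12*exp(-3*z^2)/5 4*sqrt(3)*sqrt(pi)*exp(-ξ^2/12)/5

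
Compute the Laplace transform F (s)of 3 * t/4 3/ (4 * s^2)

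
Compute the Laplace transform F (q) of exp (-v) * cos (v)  (q + 1) / ( (q + 1) ^2 + 1) 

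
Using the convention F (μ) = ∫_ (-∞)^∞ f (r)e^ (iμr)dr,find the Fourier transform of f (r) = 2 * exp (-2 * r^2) sqrt (2) * sqrt (pi) * exp (-μ^2/8)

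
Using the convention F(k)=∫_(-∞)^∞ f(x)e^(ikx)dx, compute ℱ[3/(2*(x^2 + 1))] 3*pi*exp(-Abs(k))/2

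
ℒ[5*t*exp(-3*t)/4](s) 5/(4*(s + 3)^2)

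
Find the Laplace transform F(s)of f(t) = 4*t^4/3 32/s^5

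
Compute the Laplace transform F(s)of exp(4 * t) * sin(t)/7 1/(7 * ((s - 4)^2 + 1))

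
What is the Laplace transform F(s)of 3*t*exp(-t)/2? 3/(2*(s + 1)^2)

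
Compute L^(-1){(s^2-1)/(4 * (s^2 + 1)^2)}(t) t * cos(t)/4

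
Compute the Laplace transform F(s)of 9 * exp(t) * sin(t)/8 9/(8 * ((s - 1)^2+1))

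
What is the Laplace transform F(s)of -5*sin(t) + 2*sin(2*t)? 4/(s^2 + 4) - 5/(s^2 + 1)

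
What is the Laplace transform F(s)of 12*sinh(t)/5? 12/(5*(s^2 - 1))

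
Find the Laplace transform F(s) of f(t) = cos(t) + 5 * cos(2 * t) 5 * s/(s^2 + 4) + s/(s^2 + 1) 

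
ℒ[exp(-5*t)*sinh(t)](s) 1/((s + 5)^2-1)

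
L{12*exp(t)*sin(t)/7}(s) 12/(7*((s - 1)^2 + 1))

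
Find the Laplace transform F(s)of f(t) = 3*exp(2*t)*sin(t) 3/((s - 2)^2 + 1)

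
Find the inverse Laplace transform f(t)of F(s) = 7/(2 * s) 7/2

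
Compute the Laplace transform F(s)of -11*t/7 -11/(7*s^2)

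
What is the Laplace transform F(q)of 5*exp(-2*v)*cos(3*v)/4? 5*(q + 2)/(4*((q + 2)^2 + 9))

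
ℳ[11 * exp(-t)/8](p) 11 * gamma(p)/8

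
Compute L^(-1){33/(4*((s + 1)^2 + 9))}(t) 11*exp(-t)*sin(3*t)/4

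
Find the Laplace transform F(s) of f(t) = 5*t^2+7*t 7/s^2+10/s^3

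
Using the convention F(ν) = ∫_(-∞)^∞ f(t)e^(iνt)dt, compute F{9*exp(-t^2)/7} 9*sqrt(pi)*exp(-ν^2/4)/7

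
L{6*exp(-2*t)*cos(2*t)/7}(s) 6*(s+2)/(7*((s+2)^2+4))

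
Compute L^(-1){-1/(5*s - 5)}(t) -exp(t)/5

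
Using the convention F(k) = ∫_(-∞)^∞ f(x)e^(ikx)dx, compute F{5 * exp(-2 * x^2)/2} 5 * sqrt(2) * sqrt(pi) * exp(-k^2/8)/4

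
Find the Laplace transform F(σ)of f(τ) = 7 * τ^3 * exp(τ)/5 42/(5 * (σ - 1)^4)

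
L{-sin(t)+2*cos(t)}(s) 2*s/(s^2+1) - 1/(s^2+1)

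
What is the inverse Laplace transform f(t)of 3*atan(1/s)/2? 3*sin(t)/(2*t)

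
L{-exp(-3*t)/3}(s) -1/(3*s + 9)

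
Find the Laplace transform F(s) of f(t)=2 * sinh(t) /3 2/(3 * (s^2 - 1) ) 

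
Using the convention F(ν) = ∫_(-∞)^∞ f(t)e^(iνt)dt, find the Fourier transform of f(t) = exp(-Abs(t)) 2/(ν^2 + 1)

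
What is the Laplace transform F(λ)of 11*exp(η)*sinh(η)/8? 11/(8*λ*(λ - 2))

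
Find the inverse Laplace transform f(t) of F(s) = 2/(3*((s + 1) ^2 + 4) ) exp(-t)*sin(2*t) /3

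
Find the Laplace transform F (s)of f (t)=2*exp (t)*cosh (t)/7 2*(s - 1)/ (7*s*(s - 2))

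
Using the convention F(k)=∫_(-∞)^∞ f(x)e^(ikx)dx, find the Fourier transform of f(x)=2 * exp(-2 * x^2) sqrt(2) * sqrt(pi) * exp(-k^2/8)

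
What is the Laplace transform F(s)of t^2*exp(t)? 2/(s - 1)^3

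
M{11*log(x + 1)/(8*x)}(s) -11*pi*csc(pi*s)/(8*s - 8)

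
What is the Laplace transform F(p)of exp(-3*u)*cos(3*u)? (p + 3)/((p + 3)^2 + 9)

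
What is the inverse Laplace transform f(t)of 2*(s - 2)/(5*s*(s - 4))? 2*exp(2*t)*cosh(2*t)/5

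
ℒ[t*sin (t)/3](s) 2*s/ (3*(s^2+1)^2)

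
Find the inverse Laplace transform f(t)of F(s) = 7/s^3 7*t^2/2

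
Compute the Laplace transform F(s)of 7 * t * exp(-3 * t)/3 7/(3 * (s + 3)^2)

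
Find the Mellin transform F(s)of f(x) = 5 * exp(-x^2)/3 5 * gamma(s/2)/6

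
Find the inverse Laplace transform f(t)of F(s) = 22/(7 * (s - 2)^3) 11 * t^2 * exp(2 * t)/7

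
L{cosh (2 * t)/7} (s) s/ (7 * (s^2-4))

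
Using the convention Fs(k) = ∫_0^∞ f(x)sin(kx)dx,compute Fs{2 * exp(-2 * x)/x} 2 * atan(k/2)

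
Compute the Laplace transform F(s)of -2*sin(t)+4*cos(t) 4*s/(s^2+1) - 2/(s^2+1)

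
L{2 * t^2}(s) 4/s^3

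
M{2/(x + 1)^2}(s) -2 * pi * (s - 1)/sin(pi * s)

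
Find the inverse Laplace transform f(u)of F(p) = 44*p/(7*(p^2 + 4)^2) 11*u*sin(2*u)/7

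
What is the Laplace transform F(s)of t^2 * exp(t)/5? 2/(5 * (s - 1)^3)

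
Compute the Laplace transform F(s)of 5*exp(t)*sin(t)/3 5/(3*((s - 1)^2 + 1))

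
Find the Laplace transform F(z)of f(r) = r z^(-2)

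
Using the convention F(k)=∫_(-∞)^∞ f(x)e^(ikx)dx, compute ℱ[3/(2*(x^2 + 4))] 3*pi*exp(-2*Abs(k))/4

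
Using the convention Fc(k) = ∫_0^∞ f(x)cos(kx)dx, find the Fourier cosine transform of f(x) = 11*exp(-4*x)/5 44/(5*(k^2+16))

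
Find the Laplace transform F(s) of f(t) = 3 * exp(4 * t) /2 3/(2 * (s - 4) ) 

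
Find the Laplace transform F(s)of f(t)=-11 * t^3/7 -66/(7 * s^4)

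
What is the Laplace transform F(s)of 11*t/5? 11/(5*s^2)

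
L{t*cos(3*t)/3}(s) (s^2-9)/(3*(s^2 + 9)^2)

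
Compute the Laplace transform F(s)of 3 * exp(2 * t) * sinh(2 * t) 6/(s * (s - 4))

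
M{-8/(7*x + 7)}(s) -8*pi*csc(pi*s)/7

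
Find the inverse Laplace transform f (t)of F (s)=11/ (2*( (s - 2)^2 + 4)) 11*exp (2*t)*sin (2*t)/4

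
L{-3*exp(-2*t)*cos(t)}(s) 3*(-s - 2)/((s + 2)^2 + 1)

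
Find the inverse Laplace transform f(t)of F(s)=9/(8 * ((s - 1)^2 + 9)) 3 * exp(t) * sin(3 * t)/8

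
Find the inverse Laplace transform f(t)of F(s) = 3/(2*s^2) 3*t/2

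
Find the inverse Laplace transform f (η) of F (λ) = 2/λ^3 η^2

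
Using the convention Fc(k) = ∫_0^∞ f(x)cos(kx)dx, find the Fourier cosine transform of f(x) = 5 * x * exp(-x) 5 * (1 - k^2)/(k^2 + 1)^2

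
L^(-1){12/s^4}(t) 2*t^3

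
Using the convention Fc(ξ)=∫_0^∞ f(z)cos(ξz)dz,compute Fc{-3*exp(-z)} -3/(ξ^2 + 1)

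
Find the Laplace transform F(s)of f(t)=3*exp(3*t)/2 3/(2*(s - 3))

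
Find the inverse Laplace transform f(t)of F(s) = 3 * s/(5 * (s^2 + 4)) 3 * cos(2 * t)/5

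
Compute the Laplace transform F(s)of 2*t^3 12/s^4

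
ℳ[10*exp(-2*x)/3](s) 10*gamma(s)/(3*2^s)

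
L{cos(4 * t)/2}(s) s/(2 * (s^2 + 16))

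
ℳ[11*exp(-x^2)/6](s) 11*gamma(s/2)/12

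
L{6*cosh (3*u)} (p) 6*p/ (p^2 - 9)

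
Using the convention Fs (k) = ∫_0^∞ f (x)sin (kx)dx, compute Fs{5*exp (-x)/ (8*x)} 5*atan (k)/8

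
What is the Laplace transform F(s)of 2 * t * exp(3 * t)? 2/(s - 3)^2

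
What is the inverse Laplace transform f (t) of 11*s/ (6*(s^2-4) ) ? 11*cosh (2*t) /6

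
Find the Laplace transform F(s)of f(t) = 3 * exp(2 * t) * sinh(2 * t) 6/(s * (s - 4))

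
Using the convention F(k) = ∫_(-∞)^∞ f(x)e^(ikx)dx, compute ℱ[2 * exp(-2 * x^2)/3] sqrt(2) * sqrt(pi) * exp(-k^2/8)/3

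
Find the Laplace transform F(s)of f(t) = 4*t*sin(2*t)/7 16*s/(7*(s^2 + 4)^2)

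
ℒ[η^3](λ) 6/λ^4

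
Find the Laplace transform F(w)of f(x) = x w^(-2)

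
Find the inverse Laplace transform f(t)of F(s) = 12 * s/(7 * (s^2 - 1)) 12 * cosh(t)/7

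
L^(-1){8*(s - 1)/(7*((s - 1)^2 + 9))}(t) 8*exp(t)*cos(3*t)/7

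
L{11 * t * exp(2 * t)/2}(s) 11/(2 * (s - 2)^2)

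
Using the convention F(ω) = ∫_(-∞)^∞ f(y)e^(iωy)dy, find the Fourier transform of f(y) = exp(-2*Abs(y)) 4/(ω^2+4)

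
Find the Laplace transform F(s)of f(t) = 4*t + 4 4/s + 4/s^2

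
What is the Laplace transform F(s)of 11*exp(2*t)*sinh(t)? 11/((s - 2)^2 - 1)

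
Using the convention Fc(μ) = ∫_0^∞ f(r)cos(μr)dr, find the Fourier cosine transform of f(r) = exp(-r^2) sqrt(pi)*exp(-μ^2/4)/2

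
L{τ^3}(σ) 6/σ^4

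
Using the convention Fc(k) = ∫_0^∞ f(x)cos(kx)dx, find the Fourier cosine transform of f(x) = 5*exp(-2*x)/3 10/(3*(k^2 + 4))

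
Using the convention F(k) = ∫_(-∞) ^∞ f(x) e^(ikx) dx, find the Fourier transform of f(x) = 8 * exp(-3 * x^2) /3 8 * sqrt(3) * sqrt(pi) * exp(-k^2/12) /9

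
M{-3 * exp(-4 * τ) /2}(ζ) -3 * gamma(ζ) /(2 * 2^(2 * ζ) ) 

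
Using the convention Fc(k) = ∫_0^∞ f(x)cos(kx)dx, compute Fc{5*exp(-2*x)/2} 5/(k^2 + 4)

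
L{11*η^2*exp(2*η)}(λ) 22/(λ - 2)^3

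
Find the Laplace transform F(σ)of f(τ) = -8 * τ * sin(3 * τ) -48 * σ/(σ^2 + 9)^2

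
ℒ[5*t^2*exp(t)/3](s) 10/(3*(s - 1)^3)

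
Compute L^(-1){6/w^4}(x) x^3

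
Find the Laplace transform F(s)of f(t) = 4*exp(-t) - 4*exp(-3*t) 4/(s + 1) - 4/(s + 3)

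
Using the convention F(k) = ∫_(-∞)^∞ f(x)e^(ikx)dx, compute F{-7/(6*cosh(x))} -7*pi/(6*cosh(pi*k/2))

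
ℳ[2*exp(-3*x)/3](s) 2*gamma(s)/(3*3^s)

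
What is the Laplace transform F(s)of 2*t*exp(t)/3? 2/(3*(s - 1)^2)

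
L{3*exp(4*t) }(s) 3/(s - 4) 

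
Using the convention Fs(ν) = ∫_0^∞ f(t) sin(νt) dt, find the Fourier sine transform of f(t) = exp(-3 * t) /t atan(ν/3) 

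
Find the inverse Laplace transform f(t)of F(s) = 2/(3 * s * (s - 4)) exp(2 * t) * sinh(2 * t)/3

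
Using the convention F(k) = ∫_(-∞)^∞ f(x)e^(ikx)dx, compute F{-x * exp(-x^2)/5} -I * sqrt(pi) * k * exp(-k^2/4)/10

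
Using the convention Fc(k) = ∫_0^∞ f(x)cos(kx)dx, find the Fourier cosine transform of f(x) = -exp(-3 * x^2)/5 -sqrt(3) * sqrt(pi) * exp(-k^2/12)/30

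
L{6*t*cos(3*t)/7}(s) 6*(s^2 - 9)/(7*(s^2 + 9)^2)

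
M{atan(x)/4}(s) -pi*sec(pi*s/2)/(8*s)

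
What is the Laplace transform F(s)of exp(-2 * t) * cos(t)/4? (s + 2)/(4 * ((s + 2)^2 + 1))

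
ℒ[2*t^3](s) 12/s^4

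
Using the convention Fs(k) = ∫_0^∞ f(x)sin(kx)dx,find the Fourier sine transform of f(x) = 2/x pi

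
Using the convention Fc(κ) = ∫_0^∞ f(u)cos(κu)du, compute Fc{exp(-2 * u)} 2/(κ^2+4)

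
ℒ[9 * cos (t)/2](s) 9 * s/ (2 * (s^2 + 1))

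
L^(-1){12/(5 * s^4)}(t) 2 * t^3/5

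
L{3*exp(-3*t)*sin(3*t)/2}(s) 9/(2*((s + 3)^2 + 9))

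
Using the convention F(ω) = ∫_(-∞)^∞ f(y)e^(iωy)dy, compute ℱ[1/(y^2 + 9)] pi * exp(-3 * Abs(ω))/3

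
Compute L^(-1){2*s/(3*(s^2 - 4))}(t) 2*cosh(2*t)/3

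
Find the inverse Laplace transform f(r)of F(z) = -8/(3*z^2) -8*r/3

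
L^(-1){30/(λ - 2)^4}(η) 5 * η^3 * exp(2 * η)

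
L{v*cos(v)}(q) (q^2 - 1)/(q^2 + 1)^2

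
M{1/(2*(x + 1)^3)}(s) pi*(s - 2)*(s - 1)/(4*sin(pi*s))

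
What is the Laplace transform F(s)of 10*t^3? 60/s^4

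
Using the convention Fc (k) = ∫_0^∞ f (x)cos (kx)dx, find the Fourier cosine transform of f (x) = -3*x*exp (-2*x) 3*(k^2 - 4)/ (k^2+4)^2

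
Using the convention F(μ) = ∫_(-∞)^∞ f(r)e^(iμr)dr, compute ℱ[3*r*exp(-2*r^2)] 3*sqrt(2)*I*sqrt(pi)*μ*exp(-μ^2/8)/8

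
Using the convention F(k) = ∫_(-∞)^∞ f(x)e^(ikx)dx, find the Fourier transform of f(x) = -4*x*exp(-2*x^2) -sqrt(2)*I*sqrt(pi)*k*exp(-k^2/8)/2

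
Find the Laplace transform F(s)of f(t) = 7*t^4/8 21/s^5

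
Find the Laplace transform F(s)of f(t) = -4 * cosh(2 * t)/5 -4 * s/(5 * s^2-20)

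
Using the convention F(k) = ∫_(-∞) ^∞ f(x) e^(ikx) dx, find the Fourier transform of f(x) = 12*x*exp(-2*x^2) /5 3*sqrt(2)*I*sqrt(pi)*k*exp(-k^2/8) /10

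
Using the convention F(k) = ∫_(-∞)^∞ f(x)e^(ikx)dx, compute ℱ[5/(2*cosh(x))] 5*pi/(2*cosh(pi*k/2))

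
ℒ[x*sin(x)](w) 2*w/(w^2 + 1)^2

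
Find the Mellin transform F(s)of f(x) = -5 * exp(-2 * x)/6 -5 * gamma(s)/(6 * 2^s)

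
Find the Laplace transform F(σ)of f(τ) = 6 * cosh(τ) 6 * σ/(σ^2 - 1)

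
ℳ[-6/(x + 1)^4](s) -gamma(s) * gamma(4 - s)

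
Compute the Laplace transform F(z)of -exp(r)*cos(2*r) (1 - z)/((z - 1)^2+4)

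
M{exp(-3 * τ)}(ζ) gamma(ζ)/3^ζ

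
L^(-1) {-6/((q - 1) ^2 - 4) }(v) -3*exp(v)*sinh(2*v) 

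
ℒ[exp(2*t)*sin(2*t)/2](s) 1/((s - 2)^2 + 4)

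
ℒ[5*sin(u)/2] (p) 5/(2*(p^2 + 1))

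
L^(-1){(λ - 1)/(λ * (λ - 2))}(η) exp(η) * cosh(η)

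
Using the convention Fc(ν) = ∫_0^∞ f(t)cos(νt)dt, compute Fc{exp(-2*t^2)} sqrt(2)*sqrt(pi)*exp(-ν^2/8)/4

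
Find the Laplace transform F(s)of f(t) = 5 5/s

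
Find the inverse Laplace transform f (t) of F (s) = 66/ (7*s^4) 11*t^3/7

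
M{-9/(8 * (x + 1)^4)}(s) 3 * pi * (s - 3) * (s - 2) * (s - 1)/(16 * sin(pi * s))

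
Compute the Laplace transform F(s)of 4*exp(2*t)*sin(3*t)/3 4/((s - 2)^2+9)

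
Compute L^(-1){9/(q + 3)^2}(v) 9*v*exp(-3*v)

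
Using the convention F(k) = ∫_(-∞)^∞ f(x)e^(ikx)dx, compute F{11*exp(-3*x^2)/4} 11*sqrt(3)*sqrt(pi)*exp(-k^2/12)/12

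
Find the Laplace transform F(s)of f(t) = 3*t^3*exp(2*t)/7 18/(7*(s - 2)^4)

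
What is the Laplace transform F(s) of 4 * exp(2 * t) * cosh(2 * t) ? 4 * (s - 2) /(s * (s - 4) ) 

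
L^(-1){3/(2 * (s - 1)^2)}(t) 3 * t * exp(t)/2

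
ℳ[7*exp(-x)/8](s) 7*gamma(s)/8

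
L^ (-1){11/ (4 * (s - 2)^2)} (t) 11 * t * exp (2 * t)/4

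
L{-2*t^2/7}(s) -4/(7*s^3)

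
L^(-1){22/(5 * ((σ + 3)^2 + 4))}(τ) 11 * exp(-3 * τ) * sin(2 * τ)/5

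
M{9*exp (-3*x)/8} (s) 3^ (2 - s)*gamma (s)/8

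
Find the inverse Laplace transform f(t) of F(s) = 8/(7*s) 8/7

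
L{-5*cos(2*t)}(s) -5*s/(s^2 + 4)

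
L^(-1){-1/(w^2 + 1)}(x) -sin(x)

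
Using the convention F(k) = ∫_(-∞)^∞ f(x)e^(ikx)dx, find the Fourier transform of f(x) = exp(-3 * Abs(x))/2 3/(k^2 + 9)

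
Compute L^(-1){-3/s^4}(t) -t^3/2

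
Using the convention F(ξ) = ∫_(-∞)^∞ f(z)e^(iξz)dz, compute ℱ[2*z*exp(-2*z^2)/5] sqrt(2)*I*sqrt(pi)*ξ*exp(-ξ^2/8)/20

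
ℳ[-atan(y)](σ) pi * sec(pi * σ/2)/(2 * σ)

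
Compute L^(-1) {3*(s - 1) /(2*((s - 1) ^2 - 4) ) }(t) 3*exp(t)*cosh(2*t) /2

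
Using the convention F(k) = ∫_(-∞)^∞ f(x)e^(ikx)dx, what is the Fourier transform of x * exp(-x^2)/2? I * sqrt(pi) * k * exp(-k^2/4)/4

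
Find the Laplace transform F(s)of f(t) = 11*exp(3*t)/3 11/(3*(s - 3))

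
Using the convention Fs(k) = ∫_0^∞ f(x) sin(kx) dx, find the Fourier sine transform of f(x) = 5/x 5*pi/2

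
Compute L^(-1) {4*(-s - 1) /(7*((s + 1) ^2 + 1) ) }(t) -4*exp(-t)*cos(t) /7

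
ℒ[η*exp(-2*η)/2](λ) 1/(2*(λ + 2)^2)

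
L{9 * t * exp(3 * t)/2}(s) 9/(2 * (s - 3)^2)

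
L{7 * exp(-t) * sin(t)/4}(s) 7/(4 * ((s + 1)^2 + 1))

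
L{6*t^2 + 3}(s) 12/s^3 + 3/s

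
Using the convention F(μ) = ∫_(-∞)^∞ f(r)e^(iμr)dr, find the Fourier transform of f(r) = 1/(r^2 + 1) pi*exp(-Abs(μ))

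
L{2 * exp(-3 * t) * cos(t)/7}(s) 2 * (s+3)/(7 * ((s+3)^2+1))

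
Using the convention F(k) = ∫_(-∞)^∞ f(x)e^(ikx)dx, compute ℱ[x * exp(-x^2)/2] I * sqrt(pi) * k * exp(-k^2/4)/4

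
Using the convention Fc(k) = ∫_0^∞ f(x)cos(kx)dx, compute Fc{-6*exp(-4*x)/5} -24/(5*k^2 + 80)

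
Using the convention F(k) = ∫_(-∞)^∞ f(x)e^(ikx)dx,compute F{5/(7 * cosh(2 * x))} 5 * pi/(14 * cosh(pi * k/4))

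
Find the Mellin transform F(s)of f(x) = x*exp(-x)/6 gamma(s + 1)/6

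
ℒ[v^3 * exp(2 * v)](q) 6/(q - 2)^4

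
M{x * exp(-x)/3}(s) gamma(s + 1)/3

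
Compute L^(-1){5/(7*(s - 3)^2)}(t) 5*t*exp(3*t)/7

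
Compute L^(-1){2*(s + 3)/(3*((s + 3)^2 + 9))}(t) 2*exp(-3*t)*cos(3*t)/3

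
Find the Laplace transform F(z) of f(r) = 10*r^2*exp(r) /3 20/(3*(z - 1) ^3) 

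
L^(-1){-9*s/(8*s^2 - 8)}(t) -9*cosh(t)/8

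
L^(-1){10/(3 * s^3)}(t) 5 * t^2/3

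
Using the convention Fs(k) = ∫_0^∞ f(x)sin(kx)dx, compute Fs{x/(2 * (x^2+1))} pi * exp(-k)/4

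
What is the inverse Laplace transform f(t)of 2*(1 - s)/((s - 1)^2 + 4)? -2*exp(t)*cos(2*t)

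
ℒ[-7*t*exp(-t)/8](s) -7/(8*(s+1)^2)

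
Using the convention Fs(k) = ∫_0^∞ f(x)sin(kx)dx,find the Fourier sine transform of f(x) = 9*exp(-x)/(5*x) 9*atan(k)/5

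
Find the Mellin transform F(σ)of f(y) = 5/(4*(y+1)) 5*pi*csc(pi*σ)/4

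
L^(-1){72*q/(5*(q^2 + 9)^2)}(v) 12*v*sin(3*v)/5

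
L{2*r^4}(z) 48/z^5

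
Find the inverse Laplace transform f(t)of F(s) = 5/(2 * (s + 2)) 5 * exp(-2 * t)/2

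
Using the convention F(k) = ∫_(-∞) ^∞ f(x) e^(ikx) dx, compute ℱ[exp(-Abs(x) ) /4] 1/(2*(k^2 + 1) ) 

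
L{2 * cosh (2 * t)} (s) 2 * s/ (s^2 - 4)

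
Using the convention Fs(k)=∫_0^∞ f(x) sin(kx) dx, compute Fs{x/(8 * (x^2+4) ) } pi * exp(-2 * k) /16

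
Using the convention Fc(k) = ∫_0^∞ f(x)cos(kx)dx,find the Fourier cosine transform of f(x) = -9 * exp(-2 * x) -18/(k^2 + 4)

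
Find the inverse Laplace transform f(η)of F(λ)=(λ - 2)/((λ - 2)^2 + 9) exp(2*η)*cos(3*η)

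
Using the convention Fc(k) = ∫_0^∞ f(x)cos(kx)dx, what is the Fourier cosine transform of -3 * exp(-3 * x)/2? -9/(2 * k^2 + 18)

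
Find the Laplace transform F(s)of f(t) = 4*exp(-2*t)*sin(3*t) 12/((s + 2)^2 + 9)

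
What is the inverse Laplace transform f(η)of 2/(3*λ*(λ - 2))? 2*exp(η)*sinh(η)/3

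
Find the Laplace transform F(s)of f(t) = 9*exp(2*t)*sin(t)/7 9/(7*((s - 2)^2 + 1))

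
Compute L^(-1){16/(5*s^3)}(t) 8*t^2/5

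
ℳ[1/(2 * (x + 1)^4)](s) gamma(s) * gamma(4 - s)/12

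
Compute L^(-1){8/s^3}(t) 4*t^2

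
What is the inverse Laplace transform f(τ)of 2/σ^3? τ^2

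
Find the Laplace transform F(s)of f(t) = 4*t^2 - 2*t 8/s^3 - 2/s^2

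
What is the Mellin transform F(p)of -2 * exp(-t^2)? -gamma(p/2)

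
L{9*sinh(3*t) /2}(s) 27/(2*(s^2 - 9) ) 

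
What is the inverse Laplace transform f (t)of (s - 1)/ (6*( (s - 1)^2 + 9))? exp (t)*cos (3*t)/6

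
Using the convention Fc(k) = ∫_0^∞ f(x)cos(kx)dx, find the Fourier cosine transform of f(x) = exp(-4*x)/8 1/(2*(k^2 + 16))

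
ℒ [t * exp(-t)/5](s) 1/(5 * (s + 1)^2)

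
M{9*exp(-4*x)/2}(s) 9*gamma(s)/(2*2^(2*s))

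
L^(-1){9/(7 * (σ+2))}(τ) 9 * exp(-2 * τ)/7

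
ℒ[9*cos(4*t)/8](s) 9*s/(8*(s^2+16))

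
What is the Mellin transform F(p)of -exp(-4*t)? -gamma(p)/4^p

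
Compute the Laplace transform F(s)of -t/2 -1/(2*s^2)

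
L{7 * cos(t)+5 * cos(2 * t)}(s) 7 * s/(s^2+1)+5 * s/(s^2+4)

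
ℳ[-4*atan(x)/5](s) 2*pi*sec(pi*s/2)/(5*s)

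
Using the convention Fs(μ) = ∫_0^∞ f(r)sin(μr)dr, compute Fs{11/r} 11*pi/2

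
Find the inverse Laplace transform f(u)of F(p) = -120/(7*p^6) -u^5/7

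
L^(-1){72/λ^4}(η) 12*η^3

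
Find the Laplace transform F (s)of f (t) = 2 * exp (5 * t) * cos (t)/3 2 * (s - 5)/ (3 * ( (s - 5)^2 + 1))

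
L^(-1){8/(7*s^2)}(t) 8*t/7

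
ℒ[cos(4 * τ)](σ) σ/(σ^2 + 16)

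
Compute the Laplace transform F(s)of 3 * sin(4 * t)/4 3/(s^2 + 16)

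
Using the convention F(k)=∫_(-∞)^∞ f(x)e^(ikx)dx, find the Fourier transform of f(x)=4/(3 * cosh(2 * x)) 2 * pi/(3 * cosh(pi * k/4))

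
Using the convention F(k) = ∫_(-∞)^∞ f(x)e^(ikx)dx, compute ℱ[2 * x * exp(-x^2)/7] I * sqrt(pi) * k * exp(-k^2/4)/7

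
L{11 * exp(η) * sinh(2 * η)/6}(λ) 11/(3 * ((λ - 1)^2 - 4))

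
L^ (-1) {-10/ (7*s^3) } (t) -5*t^2/7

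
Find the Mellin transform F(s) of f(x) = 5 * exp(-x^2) 5 * gamma(s/2) /2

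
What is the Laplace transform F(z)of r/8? 1/(8*z^2)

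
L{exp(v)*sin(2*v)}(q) 2/((q - 1)^2 + 4)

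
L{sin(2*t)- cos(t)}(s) 2/(s^2 + 4)- s/(s^2 + 1)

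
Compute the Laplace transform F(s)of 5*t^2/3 10/(3*s^3)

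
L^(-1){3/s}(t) 3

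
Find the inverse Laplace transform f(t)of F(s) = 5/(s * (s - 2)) 5 * exp(t) * sinh(t)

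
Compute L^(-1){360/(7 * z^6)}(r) 3 * r^5/7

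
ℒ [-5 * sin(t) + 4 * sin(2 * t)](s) 8/(s^2 + 4) - 5/(s^2 + 1)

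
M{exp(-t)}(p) gamma(p)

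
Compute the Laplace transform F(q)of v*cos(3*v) (q^2 - 9)/(q^2 + 9)^2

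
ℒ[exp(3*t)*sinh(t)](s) 1/((s - 3)^2 - 1)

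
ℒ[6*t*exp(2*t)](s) 6/(s - 2)^2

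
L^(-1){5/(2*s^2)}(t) 5*t/2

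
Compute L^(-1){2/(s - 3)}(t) 2*exp(3*t)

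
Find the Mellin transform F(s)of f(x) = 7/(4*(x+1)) 7*pi*csc(pi*s)/4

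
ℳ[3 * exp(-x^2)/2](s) 3 * gamma(s/2)/4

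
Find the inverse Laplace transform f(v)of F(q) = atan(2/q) sin(2*v)/v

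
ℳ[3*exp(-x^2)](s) 3*gamma(s/2)/2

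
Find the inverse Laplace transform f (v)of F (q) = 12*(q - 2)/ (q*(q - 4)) 12*exp (2*v)*cosh (2*v)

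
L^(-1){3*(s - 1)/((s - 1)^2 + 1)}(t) 3*exp(t)*cos(t)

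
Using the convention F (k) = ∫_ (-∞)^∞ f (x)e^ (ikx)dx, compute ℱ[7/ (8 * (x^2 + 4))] 7 * pi * exp (-2 * Abs (k))/16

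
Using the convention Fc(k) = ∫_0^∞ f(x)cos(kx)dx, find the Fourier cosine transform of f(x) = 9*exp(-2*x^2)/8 9*sqrt(2)*sqrt(pi)*exp(-k^2/8)/32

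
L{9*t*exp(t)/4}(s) 9/(4*(s - 1)^2)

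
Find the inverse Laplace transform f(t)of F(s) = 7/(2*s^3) 7*t^2/4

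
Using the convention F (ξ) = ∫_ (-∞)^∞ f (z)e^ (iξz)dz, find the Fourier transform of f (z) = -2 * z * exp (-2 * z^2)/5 -sqrt (2) * I * sqrt (pi) * ξ * exp (-ξ^2/8)/20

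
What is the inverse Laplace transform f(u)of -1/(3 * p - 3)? -exp(u)/3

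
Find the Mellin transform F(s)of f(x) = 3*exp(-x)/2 3*gamma(s)/2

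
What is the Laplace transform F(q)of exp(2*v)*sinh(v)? 1/((q - 2)^2 - 1)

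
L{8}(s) 8/s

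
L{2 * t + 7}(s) 7/s + 2/s^2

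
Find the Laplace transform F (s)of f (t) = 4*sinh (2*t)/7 8/ (7*(s^2 - 4))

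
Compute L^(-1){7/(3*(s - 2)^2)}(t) 7*t*exp(2*t)/3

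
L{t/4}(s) 1/(4 * s^2) 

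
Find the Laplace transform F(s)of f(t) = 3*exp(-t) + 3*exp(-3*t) 3/(s + 1) + 3/(s + 3)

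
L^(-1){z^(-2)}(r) r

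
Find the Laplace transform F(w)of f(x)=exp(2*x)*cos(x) (w - 2)/((w - 2)^2 + 1)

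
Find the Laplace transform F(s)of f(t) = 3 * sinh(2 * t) 6/(s^2 - 4)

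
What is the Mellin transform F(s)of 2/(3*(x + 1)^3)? pi*(s - 2)*(s - 1)/(3*sin(pi*s))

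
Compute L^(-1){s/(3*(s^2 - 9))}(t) cosh(3*t)/3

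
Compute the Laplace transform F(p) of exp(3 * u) 1/(p - 3) 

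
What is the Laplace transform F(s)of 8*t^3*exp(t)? 48/(s - 1)^4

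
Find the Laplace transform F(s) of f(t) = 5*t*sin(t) 10*s/(s^2 + 1) ^2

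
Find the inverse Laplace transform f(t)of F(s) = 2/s 2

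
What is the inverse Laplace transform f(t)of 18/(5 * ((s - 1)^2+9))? 6 * exp(t) * sin(3 * t)/5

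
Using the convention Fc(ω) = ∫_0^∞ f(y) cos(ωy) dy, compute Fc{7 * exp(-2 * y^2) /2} 7 * sqrt(2) * sqrt(pi) * exp(-ω^2/8) /8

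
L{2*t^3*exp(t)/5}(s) 12/(5*(s - 1)^4)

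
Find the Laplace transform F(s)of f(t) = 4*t 4/s^2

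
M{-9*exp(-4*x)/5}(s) -9*gamma(s)/(5*4^s)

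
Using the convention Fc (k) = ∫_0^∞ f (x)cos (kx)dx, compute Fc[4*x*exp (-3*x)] 4*(9 - k^2)/ (k^2 + 9)^2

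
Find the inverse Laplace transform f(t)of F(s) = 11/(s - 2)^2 11 * t * exp(2 * t)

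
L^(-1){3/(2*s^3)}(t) 3*t^2/4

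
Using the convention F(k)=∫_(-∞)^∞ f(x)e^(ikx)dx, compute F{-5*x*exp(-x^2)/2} -5*I*sqrt(pi)*k*exp(-k^2/4)/4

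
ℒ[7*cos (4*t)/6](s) 7*s/ (6*(s^2+16))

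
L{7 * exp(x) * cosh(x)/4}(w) 7 * (w - 1)/(4 * w * (w - 2))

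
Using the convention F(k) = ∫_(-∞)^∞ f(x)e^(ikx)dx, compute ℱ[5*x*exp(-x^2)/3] 5*I*sqrt(pi)*k*exp(-k^2/4)/6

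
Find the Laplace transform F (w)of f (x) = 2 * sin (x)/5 2/ (5 * (w^2 + 1))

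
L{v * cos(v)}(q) (q^2 - 1)/(q^2 + 1)^2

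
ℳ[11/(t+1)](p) 11*pi*csc(pi*p)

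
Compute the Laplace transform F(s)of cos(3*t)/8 s/(8*(s^2 + 9))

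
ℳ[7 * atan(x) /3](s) -7 * pi * sec(pi * s/2) /(6 * s) 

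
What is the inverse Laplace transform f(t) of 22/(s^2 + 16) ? 11 * sin(4 * t) /2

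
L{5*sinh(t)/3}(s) 5/(3*(s^2 - 1))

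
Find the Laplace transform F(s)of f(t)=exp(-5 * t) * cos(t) (s+5)/((s+5)^2+1)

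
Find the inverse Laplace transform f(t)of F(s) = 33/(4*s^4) 11*t^3/8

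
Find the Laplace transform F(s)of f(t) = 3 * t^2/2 3/s^3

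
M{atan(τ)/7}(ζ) -pi * sec(pi * ζ/2)/(14 * ζ)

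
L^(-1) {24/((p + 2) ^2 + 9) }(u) 8*exp(-2*u)*sin(3*u) 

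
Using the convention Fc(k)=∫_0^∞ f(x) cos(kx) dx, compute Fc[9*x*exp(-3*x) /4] 9*(9 - k^2) /(4*(k^2 + 9) ^2) 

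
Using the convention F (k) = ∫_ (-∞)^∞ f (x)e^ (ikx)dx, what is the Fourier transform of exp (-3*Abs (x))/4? 3/ (2*(k^2 + 9))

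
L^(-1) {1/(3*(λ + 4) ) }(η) exp(-4*η) /3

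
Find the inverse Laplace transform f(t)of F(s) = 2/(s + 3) 2*exp(-3*t)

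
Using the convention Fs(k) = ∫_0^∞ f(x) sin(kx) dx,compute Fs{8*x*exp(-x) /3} 16*k/(3*(k^2 + 1) ^2) 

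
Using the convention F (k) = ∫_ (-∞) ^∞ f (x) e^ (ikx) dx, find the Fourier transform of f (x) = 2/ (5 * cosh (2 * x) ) pi/ (5 * cosh (pi * k/4) ) 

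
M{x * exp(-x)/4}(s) gamma(s+1)/4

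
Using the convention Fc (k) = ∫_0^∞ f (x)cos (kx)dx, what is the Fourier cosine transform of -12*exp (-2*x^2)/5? -3*sqrt (2)*sqrt (pi)*exp (-k^2/8)/5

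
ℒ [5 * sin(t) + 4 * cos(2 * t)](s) 4 * s/(s^2 + 4) + 5/(s^2 + 1) 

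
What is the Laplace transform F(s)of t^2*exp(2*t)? 2/(s - 2)^3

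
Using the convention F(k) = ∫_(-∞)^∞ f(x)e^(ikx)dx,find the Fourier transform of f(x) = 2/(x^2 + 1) 2*pi*exp(-Abs(k))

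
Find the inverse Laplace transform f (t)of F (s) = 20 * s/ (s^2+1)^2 10 * t * sin (t)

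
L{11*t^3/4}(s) 33/(2*s^4) 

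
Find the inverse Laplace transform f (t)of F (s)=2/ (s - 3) 2*exp (3*t)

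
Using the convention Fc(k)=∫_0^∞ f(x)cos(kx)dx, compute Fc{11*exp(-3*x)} 33/(k^2+9)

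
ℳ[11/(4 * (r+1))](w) 11 * pi * csc(pi * w)/4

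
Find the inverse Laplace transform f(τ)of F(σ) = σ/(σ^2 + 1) cos(τ)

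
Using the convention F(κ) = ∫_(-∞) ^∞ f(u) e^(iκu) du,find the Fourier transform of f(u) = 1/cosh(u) pi/cosh(pi * κ/2) 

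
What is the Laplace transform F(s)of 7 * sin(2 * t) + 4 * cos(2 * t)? 14/(s^2 + 4) + 4 * s/(s^2 + 4)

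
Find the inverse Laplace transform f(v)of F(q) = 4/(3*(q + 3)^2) 4*v*exp(-3*v)/3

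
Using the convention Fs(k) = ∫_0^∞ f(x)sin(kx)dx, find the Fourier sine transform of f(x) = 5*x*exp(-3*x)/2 15*k/(k^2 + 9)^2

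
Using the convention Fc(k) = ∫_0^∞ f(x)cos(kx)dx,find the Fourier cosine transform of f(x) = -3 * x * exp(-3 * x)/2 3 * (k^2 - 9)/(2 * (k^2+9)^2)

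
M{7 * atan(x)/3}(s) -7 * pi * sec(pi * s/2)/(6 * s)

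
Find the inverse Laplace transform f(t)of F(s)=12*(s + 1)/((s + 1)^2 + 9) 12*exp(-t)*cos(3*t)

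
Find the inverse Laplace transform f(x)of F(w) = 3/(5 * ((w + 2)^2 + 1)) 3 * exp(-2 * x) * sin(x)/5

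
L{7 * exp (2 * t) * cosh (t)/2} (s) 7 * (s - 2)/ (2 * ( (s - 2)^2-1))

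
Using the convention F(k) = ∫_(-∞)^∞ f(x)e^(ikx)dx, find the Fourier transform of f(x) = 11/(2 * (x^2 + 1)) 11 * pi * exp(-Abs(k))/2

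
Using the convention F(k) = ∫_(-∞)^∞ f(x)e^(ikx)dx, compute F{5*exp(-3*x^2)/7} 5*sqrt(3)*sqrt(pi)*exp(-k^2/12)/21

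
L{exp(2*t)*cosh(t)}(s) (s - 2)/((s - 2)^2 - 1)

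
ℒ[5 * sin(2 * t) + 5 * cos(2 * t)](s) 5 * s/(s^2 + 4) + 10/(s^2 + 4)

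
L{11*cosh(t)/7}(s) 11*s/(7*(s^2 - 1))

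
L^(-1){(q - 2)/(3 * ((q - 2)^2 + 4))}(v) exp(2 * v) * cos(2 * v)/3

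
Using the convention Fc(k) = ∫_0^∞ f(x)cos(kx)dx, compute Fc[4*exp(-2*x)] 8/(k^2 + 4)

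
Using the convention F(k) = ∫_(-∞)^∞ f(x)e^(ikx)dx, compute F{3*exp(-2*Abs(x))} 12/(k^2 + 4)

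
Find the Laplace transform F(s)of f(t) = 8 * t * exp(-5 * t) 8/(s + 5)^2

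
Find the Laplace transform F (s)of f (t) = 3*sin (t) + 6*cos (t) 6*s/ (s^2 + 1) + 3/ (s^2 + 1)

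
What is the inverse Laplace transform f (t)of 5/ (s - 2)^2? 5*t*exp (2*t)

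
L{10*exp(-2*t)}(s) 10/(s + 2)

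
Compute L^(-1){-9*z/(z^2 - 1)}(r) -9*cosh(r)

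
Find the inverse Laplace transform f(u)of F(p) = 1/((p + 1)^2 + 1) exp(-u)*sin(u)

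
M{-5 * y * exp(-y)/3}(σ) -5 * gamma(σ + 1)/3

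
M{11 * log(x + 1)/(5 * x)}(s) -11 * pi * csc(pi * s)/(5 * s - 5)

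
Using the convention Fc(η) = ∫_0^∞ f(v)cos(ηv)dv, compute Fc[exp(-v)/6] 1/(6*(η^2+1))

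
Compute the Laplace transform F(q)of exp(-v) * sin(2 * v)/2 1/((q + 1)^2 + 4)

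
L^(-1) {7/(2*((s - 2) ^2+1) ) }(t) 7*exp(2*t)*sin(t) /2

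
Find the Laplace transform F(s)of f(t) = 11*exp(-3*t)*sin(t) 11/((s + 3)^2 + 1)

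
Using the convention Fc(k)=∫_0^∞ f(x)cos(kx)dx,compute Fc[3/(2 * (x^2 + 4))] 3 * pi * exp(-2 * k)/8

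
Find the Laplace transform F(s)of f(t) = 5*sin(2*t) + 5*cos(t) 10/(s^2 + 4) + 5*s/(s^2 + 1)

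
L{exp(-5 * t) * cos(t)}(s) (s + 5)/((s + 5)^2 + 1)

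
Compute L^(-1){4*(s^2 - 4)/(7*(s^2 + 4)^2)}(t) 4*t*cos(2*t)/7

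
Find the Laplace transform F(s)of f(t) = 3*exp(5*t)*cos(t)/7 3*(s - 5)/(7*((s - 5)^2 + 1))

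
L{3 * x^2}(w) 6/w^3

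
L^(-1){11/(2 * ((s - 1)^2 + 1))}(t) 11 * exp(t) * sin(t)/2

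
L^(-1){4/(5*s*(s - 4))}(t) 2*exp(2*t)*sinh(2*t)/5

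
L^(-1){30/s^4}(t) 5*t^3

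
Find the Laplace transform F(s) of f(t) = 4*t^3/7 24/(7*s^4) 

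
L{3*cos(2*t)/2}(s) 3*s/(2*(s^2 + 4))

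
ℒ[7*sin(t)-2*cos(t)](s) 7/(s^2 + 1)-2*s/(s^2 + 1)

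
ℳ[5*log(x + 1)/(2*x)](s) -5*pi*csc(pi*s)/(2*s - 2)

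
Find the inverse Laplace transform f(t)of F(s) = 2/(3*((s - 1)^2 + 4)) exp(t)*sin(2*t)/3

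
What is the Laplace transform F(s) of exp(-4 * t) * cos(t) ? (s + 4) /((s + 4) ^2 + 1) 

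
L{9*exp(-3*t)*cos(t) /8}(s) 9*(s + 3) /(8*((s + 3) ^2 + 1) ) 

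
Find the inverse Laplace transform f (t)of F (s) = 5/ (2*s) 5/2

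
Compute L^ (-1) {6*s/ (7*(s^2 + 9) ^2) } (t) t*sin (3*t) /7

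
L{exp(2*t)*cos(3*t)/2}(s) (s - 2)/(2*((s - 2)^2 + 9))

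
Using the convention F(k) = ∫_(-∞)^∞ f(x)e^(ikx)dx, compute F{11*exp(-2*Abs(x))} 44/(k^2 + 4)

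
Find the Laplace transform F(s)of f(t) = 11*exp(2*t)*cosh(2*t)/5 11*(s - 2)/(5*s*(s - 4))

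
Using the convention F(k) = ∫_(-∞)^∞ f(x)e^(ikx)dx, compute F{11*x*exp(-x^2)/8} 11*I*sqrt(pi)*k*exp(-k^2/4)/16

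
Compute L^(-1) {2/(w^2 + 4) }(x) sin(2*x) 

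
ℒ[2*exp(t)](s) 2/(s - 1)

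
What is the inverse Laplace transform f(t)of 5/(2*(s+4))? 5*exp(-4*t)/2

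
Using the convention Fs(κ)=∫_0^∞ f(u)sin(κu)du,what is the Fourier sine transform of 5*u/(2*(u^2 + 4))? 5*pi*exp(-2*κ)/4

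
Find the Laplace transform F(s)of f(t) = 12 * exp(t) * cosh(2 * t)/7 12 * (s - 1)/(7 * ((s - 1)^2 - 4))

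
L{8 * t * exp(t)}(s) 8/(s - 1)^2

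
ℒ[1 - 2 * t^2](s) 1/s - 4/s^3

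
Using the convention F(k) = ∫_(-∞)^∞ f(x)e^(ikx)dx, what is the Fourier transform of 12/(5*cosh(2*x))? 6*pi/(5*cosh(pi*k/4))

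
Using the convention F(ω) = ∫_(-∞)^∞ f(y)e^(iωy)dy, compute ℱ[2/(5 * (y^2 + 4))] pi * exp(-2 * Abs(ω))/5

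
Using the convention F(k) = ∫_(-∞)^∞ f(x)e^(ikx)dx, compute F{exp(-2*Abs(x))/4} 1/(k^2 + 4)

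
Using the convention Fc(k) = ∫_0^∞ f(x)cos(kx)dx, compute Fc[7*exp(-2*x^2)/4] 7*sqrt(2)*sqrt(pi)*exp(-k^2/8)/16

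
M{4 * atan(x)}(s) -2 * pi * sec(pi * s/2)/s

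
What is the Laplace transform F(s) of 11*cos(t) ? 11*s/(s^2 + 1) 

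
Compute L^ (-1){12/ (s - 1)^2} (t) 12*t*exp (t)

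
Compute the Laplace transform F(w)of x w^(-2)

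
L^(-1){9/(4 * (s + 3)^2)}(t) 9 * t * exp(-3 * t)/4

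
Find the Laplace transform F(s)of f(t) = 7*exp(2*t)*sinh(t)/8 7/(8*((s - 2)^2-1))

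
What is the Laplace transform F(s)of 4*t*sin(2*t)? 16*s/(s^2+4)^2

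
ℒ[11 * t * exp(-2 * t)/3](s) 11/(3 * (s + 2)^2)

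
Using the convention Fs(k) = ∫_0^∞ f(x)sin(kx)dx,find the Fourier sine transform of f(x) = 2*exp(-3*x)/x 2*atan(k/3)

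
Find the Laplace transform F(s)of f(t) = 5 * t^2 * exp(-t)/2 5/(s+1)^3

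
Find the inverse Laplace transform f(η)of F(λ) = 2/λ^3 η^2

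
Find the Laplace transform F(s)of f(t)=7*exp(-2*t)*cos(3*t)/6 7*(s+2)/(6*((s+2)^2+9))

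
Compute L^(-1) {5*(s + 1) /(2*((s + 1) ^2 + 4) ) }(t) 5*exp(-t)*cos(2*t) /2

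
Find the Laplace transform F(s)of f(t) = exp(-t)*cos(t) (s+1)/((s+1)^2+1)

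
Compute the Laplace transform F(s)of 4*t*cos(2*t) 4*(s^2-4)/(s^2 + 4)^2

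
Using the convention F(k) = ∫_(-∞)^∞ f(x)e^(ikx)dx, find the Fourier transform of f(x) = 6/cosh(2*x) 3*pi/cosh(pi*k/4)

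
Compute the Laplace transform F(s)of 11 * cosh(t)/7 11 * s/(7 * (s^2 - 1))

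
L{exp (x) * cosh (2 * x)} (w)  (w - 1)/ ( (w - 1)^2 - 4)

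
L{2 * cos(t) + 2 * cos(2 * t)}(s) 2 * s/(s^2 + 4) + 2 * s/(s^2 + 1)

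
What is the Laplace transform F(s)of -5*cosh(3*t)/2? -5*s/(2*s^2 - 18)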